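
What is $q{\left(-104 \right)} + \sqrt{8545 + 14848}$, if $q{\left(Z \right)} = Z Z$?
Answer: $10816 + \sqrt{23393} \approx 10969.0$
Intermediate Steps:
$q{\left(Z \right)} = Z^{2}$
$q{\left(-104 \right)} + \sqrt{8545 + 14848} = \left(-104\right)^{2} + \sqrt{8545 + 14848} = 10816 + \sqrt{23393}$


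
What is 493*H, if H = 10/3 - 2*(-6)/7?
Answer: 52258/21 ≈ 2488.5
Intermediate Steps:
H = 106/21 (H = 10*(⅓) + 12*(⅐) = 10/3 + 12/7 = 106/21 ≈ 5.0476)
493*H = 493*(106/21) = 52258/21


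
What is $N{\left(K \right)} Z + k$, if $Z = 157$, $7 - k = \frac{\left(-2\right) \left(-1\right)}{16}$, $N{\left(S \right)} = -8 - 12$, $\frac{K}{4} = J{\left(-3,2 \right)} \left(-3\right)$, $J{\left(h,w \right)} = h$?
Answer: $- \frac{25065}{8} \approx -3133.1$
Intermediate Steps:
$K = 36$ ($K = 4 \left(\left(-3\right) \left(-3\right)\right) = 4 \cdot 9 = 36$)
$N{\left(S \right)} = -20$ ($N{\left(S \right)} = -8 - 12 = -20$)
$k = \frac{55}{8}$ ($k = 7 - \frac{\left(-2\right) \left(-1\right)}{16} = 7 - 2 \cdot \frac{1}{16} = 7 - \frac{1}{8} = \frac{55}{8} \approx 6.875$)
$N{\left(K \right)} Z + k = \left(-20\right) 157 + \frac{55}{8} = -3140 + \frac{55}{8} = - \frac{25065}{8}$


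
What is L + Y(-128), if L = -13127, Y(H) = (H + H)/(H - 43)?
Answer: -2244461/171 ≈ -13126.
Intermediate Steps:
Y(H) = 2*H/(-43 + H) (Y(H) = (2*H)/(-43 + H) = 2*H/(-43 + H))
L + Y(-128) = -13127 + 2*(-128)/(-43 - 128) = -13127 + 2*(-128)/(-171) = -13127 + 2*(-128)*(-1/171) = -13127 + 256/171 = -2244461/171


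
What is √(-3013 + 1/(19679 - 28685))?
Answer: I*√244378521474/9006 ≈ 54.891*I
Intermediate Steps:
√(-3013 + 1/(19679 - 28685)) = √(-3013 + 1/(-9006)) = √(-3013 - 1/9006) = √(-27135079/9006) = I*√244378521474/9006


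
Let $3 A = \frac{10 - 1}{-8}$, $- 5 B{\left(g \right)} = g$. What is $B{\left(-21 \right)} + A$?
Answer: $\frac{153}{40} \approx 3.825$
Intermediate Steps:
$B{\left(g \right)} = - \frac{g}{5}$
$A = - \frac{3}{8}$ ($A = \frac{\frac{1}{-8} \left(10 - 1\right)}{3} = \frac{\left(- \frac{1}{8}\right) 9}{3} = \frac{1}{3} \left(- \frac{9}{8}\right) = - \frac{3}{8} \approx -0.375$)
$B{\left(-21 \right)} + A = \left(- \frac{1}{5}\right) \left(-21\right) - \frac{3}{8} = \frac{21}{5} - \frac{3}{8} = \frac{153}{40}$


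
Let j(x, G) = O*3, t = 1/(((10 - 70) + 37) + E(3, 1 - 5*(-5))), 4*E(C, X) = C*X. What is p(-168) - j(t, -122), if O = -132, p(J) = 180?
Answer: 576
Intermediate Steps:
E(C, X) = C*X/4 (E(C, X) = (C*X)/4 = C*X/4)
t = -2/7 (t = 1/(((10 - 70) + 37) + (¼)*3*(1 - 5*(-5))) = 1/((-60 + 37) + (¼)*3*(1 + 25)) = 1/(-23 + (¼)*3*26) = 1/(-23 + 39/2) = 1/(-7/2) = -2/7 ≈ -0.28571)
j(x, G) = -396 (j(x, G) = -132*3 = -396)
p(-168) - j(t, -122) = 180 - 1*(-396) = 180 + 396 = 576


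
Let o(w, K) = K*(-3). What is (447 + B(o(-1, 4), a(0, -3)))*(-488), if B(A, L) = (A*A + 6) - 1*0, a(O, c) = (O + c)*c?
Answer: -291336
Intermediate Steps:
o(w, K) = -3*K
a(O, c) = c*(O + c)
B(A, L) = 6 + A² (B(A, L) = (A² + 6) + 0 = (6 + A²) + 0 = 6 + A²)
(447 + B(o(-1, 4), a(0, -3)))*(-488) = (447 + (6 + (-3*4)²))*(-488) = (447 + (6 + (-12)²))*(-488) = (447 + (6 + 144))*(-488) = (447 + 150)*(-488) = 597*(-488) = -291336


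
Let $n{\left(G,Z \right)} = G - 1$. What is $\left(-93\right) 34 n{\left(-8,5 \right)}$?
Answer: $28458$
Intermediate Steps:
$n{\left(G,Z \right)} = -1 + G$
$\left(-93\right) 34 n{\left(-8,5 \right)} = \left(-93\right) 34 \left(-1 - 8\right) = \left(-3162\right) \left(-9\right) = 28458$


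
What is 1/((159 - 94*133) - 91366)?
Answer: -1/103709 ≈ -9.6424e-6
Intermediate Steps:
1/((159 - 94*133) - 91366) = 1/((159 - 12502) - 91366) = 1/(-12343 - 91366) = 1/(-103709) = -1/103709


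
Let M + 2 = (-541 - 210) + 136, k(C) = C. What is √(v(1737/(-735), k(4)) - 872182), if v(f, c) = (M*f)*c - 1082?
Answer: 6*I*√29516765/35 ≈ 931.36*I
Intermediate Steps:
M = -617 (M = -2 + ((-541 - 210) + 136) = -2 + (-751 + 136) = -2 - 615 = -617)
v(f, c) = -1082 - 617*c*f (v(f, c) = (-617*f)*c - 1082 = -617*c*f - 1082 = -1082 - 617*c*f)
√(v(1737/(-735), k(4)) - 872182) = √((-1082 - 617*4*1737/(-735)) - 872182) = √((-1082 - 617*4*1737*(-1/735)) - 872182) = √((-1082 - 617*4*(-579/245)) - 872182) = √((-1082 + 1428972/245) - 872182) = √(1163882/245 - 872182) = √(-212520708/245) = 6*I*√29516765/35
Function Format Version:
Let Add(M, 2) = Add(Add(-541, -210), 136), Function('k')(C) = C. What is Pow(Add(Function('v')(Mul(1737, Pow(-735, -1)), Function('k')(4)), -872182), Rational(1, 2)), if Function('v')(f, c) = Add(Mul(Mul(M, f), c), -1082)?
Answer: Mul(Rational(6, 35), I, Pow(29516765, Rational(1, 2))) ≈ Mul(931.36, I)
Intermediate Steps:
M = -617 (M = Add(-2, Add(Add(-541, -210), 136)) = Add(-2, Add(-751, 136)) = Add(-2, -615) = -617)
Function('v')(f, c) = Add(-1082, Mul(-617, c, f)) (Function('v')(f, c) = Add(Mul(Mul(-617, f), c), -1082) = Add(Mul(-617, c, f), -1082) = Add(-1082, Mul(-617, c, f)))
Pow(Add(Function('v')(Mul(1737, Pow(-735, -1)), Function('k')(4)), -872182), Rational(1, 2)) = Pow(Add(Add(-1082, Mul(-617, 4, Mul(1737, Pow(-735, -1)))), -872182), Rational(1, 2)) = Pow(Add(Add(-1082, Mul(-617, 4, Mul(1737, Rational(-1, 735)))), -872182), Rational(1, 2)) = Pow(Add(Add(-1082, Mul(-617, 4, Rational(-579, 245))), -872182), Rational(1, 2)) = Pow(Add(Add(-1082, Rational(1428972, 245)), -872182), Rational(1, 2)) = Pow(Add(Rational(1163882, 245), -872182), Rational(1, 2)) = Pow(Rational(-212520708, 245), Rational(1, 2)) = Mul(Rational(6, 35), I, Pow(29516765, Rational(1, 2)))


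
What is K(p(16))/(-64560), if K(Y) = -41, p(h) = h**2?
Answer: 41/64560 ≈ 0.00063507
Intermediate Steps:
K(p(16))/(-64560) = -41/(-64560) = -41*(-1/64560) = 41/64560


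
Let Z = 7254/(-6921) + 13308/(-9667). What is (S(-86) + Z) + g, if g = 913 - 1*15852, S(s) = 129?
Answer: -110114425084/7433923 ≈ -14812.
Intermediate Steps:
g = -14939 (g = 913 - 15852 = -14939)
Z = -18025454/7433923 (Z = 7254*(-1/6921) + 13308*(-1/9667) = -806/769 - 13308/9667 = -18025454/7433923 ≈ -2.4248)
(S(-86) + Z) + g = (129 - 18025454/7433923) - 14939 = 940950613/7433923 - 14939 = -110114425084/7433923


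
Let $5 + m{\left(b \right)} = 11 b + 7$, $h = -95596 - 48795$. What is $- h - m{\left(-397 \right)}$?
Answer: $148756$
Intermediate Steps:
$h = -144391$
$m{\left(b \right)} = 2 + 11 b$ ($m{\left(b \right)} = -5 + \left(11 b + 7\right) = -5 + \left(7 + 11 b\right) = 2 + 11 b$)
$- h - m{\left(-397 \right)} = \left(-1\right) \left(-144391\right) - \left(2 + 11 \left(-397\right)\right) = 144391 - \left(2 - 4367\right) = 144391 - -4365 = 144391 + 4365 = 148756$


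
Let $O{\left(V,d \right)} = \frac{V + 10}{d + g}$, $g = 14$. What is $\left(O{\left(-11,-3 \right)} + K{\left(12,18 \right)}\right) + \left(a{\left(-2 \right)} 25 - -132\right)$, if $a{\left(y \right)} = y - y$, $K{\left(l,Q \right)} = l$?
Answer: $\frac{1583}{11} \approx 143.91$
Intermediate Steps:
$a{\left(y \right)} = 0$
$O{\left(V,d \right)} = \frac{10 + V}{14 + d}$ ($O{\left(V,d \right)} = \frac{V + 10}{d + 14} = \frac{10 + V}{14 + d}$)
$\left(O{\left(-11,-3 \right)} + K{\left(12,18 \right)}\right) + \left(a{\left(-2 \right)} 25 - -132\right) = \left(\frac{10 - 11}{14 - 3} + 12\right) + \left(0 \cdot 25 - -132\right) = \left(\frac{1}{11} \left(-1\right) + 12\right) + \left(0 + 132\right) = \left(\frac{1}{11} \left(-1\right) + 12\right) + 132 = \left(- \frac{1}{11} + 12\right) + 132 = \frac{131}{11} + 132 = \frac{1583}{11}$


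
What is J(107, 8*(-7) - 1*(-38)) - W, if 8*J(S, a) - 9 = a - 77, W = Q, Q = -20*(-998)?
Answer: -79883/4 ≈ -19971.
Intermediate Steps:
Q = 19960
W = 19960
J(S, a) = -17/2 + a/8 (J(S, a) = 9/8 + (a - 77)/8 = 9/8 + (-77 + a)/8 = 9/8 + (-77/8 + a/8) = -17/2 + a/8)
J(107, 8*(-7) - 1*(-38)) - W = (-17/2 + (8*(-7) - 1*(-38))/8) - 1*19960 = (-17/2 + (-56 + 38)/8) - 19960 = (-17/2 + (⅛)*(-18)) - 19960 = (-17/2 - 9/4) - 19960 = -43/4 - 19960 = -79883/4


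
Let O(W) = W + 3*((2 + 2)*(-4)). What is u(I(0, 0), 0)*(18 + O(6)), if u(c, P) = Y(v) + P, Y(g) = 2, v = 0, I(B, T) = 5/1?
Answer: -48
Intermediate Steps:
I(B, T) = 5 (I(B, T) = 5*1 = 5)
O(W) = -48 + W (O(W) = W + 3*(4*(-4)) = W + 3*(-16) = W - 48 = -48 + W)
u(c, P) = 2 + P
u(I(0, 0), 0)*(18 + O(6)) = (2 + 0)*(18 + (-48 + 6)) = 2*(18 - 42) = 2*(-24) = -48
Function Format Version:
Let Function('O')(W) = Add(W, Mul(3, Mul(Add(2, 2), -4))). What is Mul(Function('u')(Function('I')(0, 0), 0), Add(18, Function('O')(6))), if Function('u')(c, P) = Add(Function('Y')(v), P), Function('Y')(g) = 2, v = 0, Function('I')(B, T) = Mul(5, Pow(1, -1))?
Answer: -48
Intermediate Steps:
Function('I')(B, T) = 5 (Function('I')(B, T) = Mul(5, 1) = 5)
Function('O')(W) = Add(-48, W) (Function('O')(W) = Add(W, Mul(3, Mul(4, -4))) = Add(W, Mul(3, -16)) = Add(W, -48) = Add(-48, W))
Function('u')(c, P) = Add(2, P)
Mul(Function('u')(Function('I')(0, 0), 0), Add(18, Function('O')(6))) = Mul(Add(2, 0), Add(18, Add(-48, 6))) = Mul(2, Add(18, -42)) = Mul(2, -24) = -48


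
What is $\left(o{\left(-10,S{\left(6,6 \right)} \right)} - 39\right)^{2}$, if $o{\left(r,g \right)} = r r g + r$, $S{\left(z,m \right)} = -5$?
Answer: $301401$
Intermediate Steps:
$o{\left(r,g \right)} = r + g r^{2}$ ($o{\left(r,g \right)} = r^{2} g + r = g r^{2} + r = r + g r^{2}$)
$\left(o{\left(-10,S{\left(6,6 \right)} \right)} - 39\right)^{2} = \left(- 10 \left(1 - -50\right) - 39\right)^{2} = \left(- 10 \left(1 + 50\right) - 39\right)^{2} = \left(\left(-10\right) 51 - 39\right)^{2} = \left(-510 - 39\right)^{2} = \left(-549\right)^{2} = 301401$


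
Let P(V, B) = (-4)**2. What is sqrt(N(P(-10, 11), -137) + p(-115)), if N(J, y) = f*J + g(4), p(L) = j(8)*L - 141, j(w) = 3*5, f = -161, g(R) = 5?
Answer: 3*I*sqrt(493) ≈ 66.611*I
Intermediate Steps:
j(w) = 15
P(V, B) = 16
p(L) = -141 + 15*L (p(L) = 15*L - 141 = -141 + 15*L)
N(J, y) = 5 - 161*J (N(J, y) = -161*J + 5 = 5 - 161*J)
sqrt(N(P(-10, 11), -137) + p(-115)) = sqrt((5 - 161*16) + (-141 + 15*(-115))) = sqrt((5 - 2576) + (-141 - 1725)) = sqrt(-2571 - 1866) = sqrt(-4437) = 3*I*sqrt(493)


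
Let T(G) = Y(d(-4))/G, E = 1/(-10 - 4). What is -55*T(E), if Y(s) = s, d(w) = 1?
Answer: 770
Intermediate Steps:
E = -1/14 (E = 1/(-14) = -1/14 ≈ -0.071429)
T(G) = 1/G
-55*T(E) = -55/(-1/14) = -55*(-14) = 770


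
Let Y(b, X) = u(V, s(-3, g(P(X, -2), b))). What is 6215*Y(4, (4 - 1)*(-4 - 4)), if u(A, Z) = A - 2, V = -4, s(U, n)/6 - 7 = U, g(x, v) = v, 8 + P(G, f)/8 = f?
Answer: -37290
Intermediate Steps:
P(G, f) = -64 + 8*f
s(U, n) = 42 + 6*U
u(A, Z) = -2 + A
Y(b, X) = -6 (Y(b, X) = -2 - 4 = -6)
6215*Y(4, (4 - 1)*(-4 - 4)) = 6215*(-6) = -37290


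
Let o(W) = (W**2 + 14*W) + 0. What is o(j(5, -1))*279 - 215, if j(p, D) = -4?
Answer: -11375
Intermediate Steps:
o(W) = W**2 + 14*W
o(j(5, -1))*279 - 215 = -4*(14 - 4)*279 - 215 = -4*10*279 - 215 = -40*279 - 215 = -11160 - 215 = -11375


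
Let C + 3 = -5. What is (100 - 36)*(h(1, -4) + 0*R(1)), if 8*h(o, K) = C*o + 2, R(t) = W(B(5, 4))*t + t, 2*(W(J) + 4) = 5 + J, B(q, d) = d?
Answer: -48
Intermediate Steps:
C = -8 (C = -3 - 5 = -8)
W(J) = -3/2 + J/2 (W(J) = -4 + (5 + J)/2 = -4 + (5/2 + J/2) = -3/2 + J/2)
R(t) = 3*t/2 (R(t) = (-3/2 + (½)*4)*t + t = (-3/2 + 2)*t + t = t/2 + t = 3*t/2)
h(o, K) = ¼ - o (h(o, K) = (-8*o + 2)/8 = (2 - 8*o)/8 = ¼ - o)
(100 - 36)*(h(1, -4) + 0*R(1)) = (100 - 36)*((¼ - 1*1) + 0*((3/2)*1)) = 64*((¼ - 1) + 0*(3/2)) = 64*(-¾ + 0) = 64*(-¾) = -48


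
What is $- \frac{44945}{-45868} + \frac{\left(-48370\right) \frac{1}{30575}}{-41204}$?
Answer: $\frac{2831224122933}{2889253528820} \approx 0.97992$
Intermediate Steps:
$- \frac{44945}{-45868} + \frac{\left(-48370\right) \frac{1}{30575}}{-41204} = \left(-44945\right) \left(- \frac{1}{45868}\right) + \left(-48370\right) \frac{1}{30575} \left(- \frac{1}{41204}\right) = \frac{44945}{45868} - - \frac{4837}{125981230} = \frac{44945}{45868} + \frac{4837}{125981230} = \frac{2831224122933}{2889253528820}$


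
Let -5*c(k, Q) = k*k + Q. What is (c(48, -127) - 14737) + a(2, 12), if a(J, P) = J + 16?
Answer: -75772/5 ≈ -15154.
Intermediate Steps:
a(J, P) = 16 + J
c(k, Q) = -Q/5 - k**2/5 (c(k, Q) = -(k*k + Q)/5 = -(k**2 + Q)/5 = -(Q + k**2)/5 = -Q/5 - k**2/5)
(c(48, -127) - 14737) + a(2, 12) = ((-1/5*(-127) - 1/5*48**2) - 14737) + (16 + 2) = ((127/5 - 1/5*2304) - 14737) + 18 = ((127/5 - 2304/5) - 14737) + 18 = (-2177/5 - 14737) + 18 = -75862/5 + 18 = -75772/5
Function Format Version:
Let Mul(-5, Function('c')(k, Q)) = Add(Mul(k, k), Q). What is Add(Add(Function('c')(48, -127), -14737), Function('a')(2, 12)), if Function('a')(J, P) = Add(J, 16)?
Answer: Rational(-75772, 5) ≈ -15154.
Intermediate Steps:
Function('a')(J, P) = Add(16, J)
Function('c')(k, Q) = Add(Mul(Rational(-1, 5), Q), Mul(Rational(-1, 5), Pow(k, 2))) (Function('c')(k, Q) = Mul(Rational(-1, 5), Add(Mul(k, k), Q)) = Mul(Rational(-1, 5), Add(Pow(k, 2), Q)) = Mul(Rational(-1, 5), Add(Q, Pow(k, 2))) = Add(Mul(Rational(-1, 5), Q), Mul(Rational(-1, 5), Pow(k, 2))))
Add(Add(Function('c')(48, -127), -14737), Function('a')(2, 12)) = Add(Add(Add(Mul(Rational(-1, 5), -127), Mul(Rational(-1, 5), Pow(48, 2))), -14737), Add(16, 2)) = Add(Add(Add(Rational(127, 5), Mul(Rational(-1, 5), 2304)), -14737), 18) = Add(Add(Add(Rational(127, 5), Rational(-2304, 5)), -14737), 18) = Add(Add(Rational(-2177, 5), -14737), 18) = Add(Rational(-75862, 5), 18) = Rational(-75772, 5)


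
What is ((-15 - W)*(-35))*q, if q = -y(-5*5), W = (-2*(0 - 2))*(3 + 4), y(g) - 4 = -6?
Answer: 3010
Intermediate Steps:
y(g) = -2 (y(g) = 4 - 6 = -2)
W = 28 (W = -2*(-2)*7 = 4*7 = 28)
q = 2 (q = -1*(-2) = 2)
((-15 - W)*(-35))*q = ((-15 - 1*28)*(-35))*2 = ((-15 - 28)*(-35))*2 = -43*(-35)*2 = 1505*2 = 3010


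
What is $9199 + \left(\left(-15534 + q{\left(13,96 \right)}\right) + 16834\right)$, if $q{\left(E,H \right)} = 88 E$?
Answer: $11643$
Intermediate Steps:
$9199 + \left(\left(-15534 + q{\left(13,96 \right)}\right) + 16834\right) = 9199 + \left(\left(-15534 + 88 \cdot 13\right) + 16834\right) = 9199 + \left(\left(-15534 + 1144\right) + 16834\right) = 9199 + \left(-14390 + 16834\right) = 9199 + 2444 = 11643$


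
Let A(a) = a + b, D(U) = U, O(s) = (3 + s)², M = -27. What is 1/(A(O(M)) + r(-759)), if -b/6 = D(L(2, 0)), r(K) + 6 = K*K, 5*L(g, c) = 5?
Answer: 1/576645 ≈ 1.7342e-6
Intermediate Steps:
L(g, c) = 1 (L(g, c) = (⅕)*5 = 1)
r(K) = -6 + K² (r(K) = -6 + K*K = -6 + K²)
b = -6 (b = -6*1 = -6)
A(a) = -6 + a (A(a) = a - 6 = -6 + a)
1/(A(O(M)) + r(-759)) = 1/((-6 + (3 - 27)²) + (-6 + (-759)²)) = 1/((-6 + (-24)²) + (-6 + 576081)) = 1/((-6 + 576) + 576075) = 1/(570 + 576075) = 1/576645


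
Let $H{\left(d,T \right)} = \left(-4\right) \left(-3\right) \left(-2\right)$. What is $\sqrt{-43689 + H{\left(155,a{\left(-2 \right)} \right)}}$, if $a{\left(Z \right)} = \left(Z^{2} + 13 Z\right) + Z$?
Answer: $3 i \sqrt{4857} \approx 209.08 i$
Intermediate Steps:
$a{\left(Z \right)} = Z^{2} + 14 Z$
$H{\left(d,T \right)} = -24$ ($H{\left(d,T \right)} = 12 \left(-2\right) = -24$)
$\sqrt{-43689 + H{\left(155,a{\left(-2 \right)} \right)}} = \sqrt{-43689 - 24} = \sqrt{-43713} = 3 i \sqrt{4857}$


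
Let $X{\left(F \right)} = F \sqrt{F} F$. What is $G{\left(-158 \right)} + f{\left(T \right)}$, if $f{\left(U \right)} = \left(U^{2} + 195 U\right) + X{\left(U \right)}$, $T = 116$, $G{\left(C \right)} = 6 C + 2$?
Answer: $35130 + 26912 \sqrt{29} \approx 1.8006 \cdot 10^{5}$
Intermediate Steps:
$X{\left(F \right)} = F^{\frac{5}{2}}$ ($X{\left(F \right)} = F^{\frac{3}{2}} F = F^{\frac{5}{2}}$)
$G{\left(C \right)} = 2 + 6 C$
$f{\left(U \right)} = U^{2} + U^{\frac{5}{2}} + 195 U$ ($f{\left(U \right)} = \left(U^{2} + 195 U\right) + U^{\frac{5}{2}} = U^{2} + U^{\frac{5}{2}} + 195 U$)
$G{\left(-158 \right)} + f{\left(T \right)} = \left(2 + 6 \left(-158\right)\right) + \left(116^{2} + 116^{\frac{5}{2}} + 195 \cdot 116\right) = \left(2 - 948\right) + \left(13456 + 26912 \sqrt{29} + 22620\right) = -946 + \left(36076 + 26912 \sqrt{29}\right) = 35130 + 26912 \sqrt{29}$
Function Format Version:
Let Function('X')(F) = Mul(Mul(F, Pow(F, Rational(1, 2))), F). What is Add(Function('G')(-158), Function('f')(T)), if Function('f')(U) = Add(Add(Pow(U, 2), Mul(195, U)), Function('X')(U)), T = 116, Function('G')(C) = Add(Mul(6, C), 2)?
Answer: Add(35130, Mul(26912, Pow(29, Rational(1, 2)))) ≈ 1.8006e+5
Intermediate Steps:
Function('X')(F) = Pow(F, Rational(5, 2)) (Function('X')(F) = Mul(Pow(F, Rational(3, 2)), F) = Pow(F, Rational(5, 2)))
Function('G')(C) = Add(2, Mul(6, C))
Function('f')(U) = Add(Pow(U, 2), Pow(U, Rational(5, 2)), Mul(195, U)) (Function('f')(U) = Add(Add(Pow(U, 2), Mul(195, U)), Pow(U, Rational(5, 2))) = Add(Pow(U, 2), Pow(U, Rational(5, 2)), Mul(195, U)))
Add(Function('G')(-158), Function('f')(T)) = Add(Add(2, Mul(6, -158)), Add(Pow(116, 2), Pow(116, Rational(5, 2)), Mul(195, 116))) = Add(Add(2, -948), Add(13456, Mul(26912, Pow(29, Rational(1, 2))), 22620)) = Add(-946, Add(36076, Mul(26912, Pow(29, Rational(1, 2))))) = Add(35130, Mul(26912, Pow(29, Rational(1, 2))))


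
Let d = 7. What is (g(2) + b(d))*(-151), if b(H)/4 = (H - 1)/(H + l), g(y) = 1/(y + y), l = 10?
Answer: -17063/68 ≈ -250.93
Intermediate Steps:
g(y) = 1/(2*y)
b(H) = 4*(-1 + H)/(10 + H) (b(H) = 4*((H - 1)/(H + 10)) = 4*((-1 + H)/(10 + H)) = 4*(-1 + H)/(10 + H))
(g(2) + b(d))*(-151) = ((1/2)/2 + 4*(-1 + 7)/(10 + 7))*(-151) = ((1/2)*(1/2) + 4*6/17)*(-151) = (1/4 + 4*(1/17)*6)*(-151) = (1/4 + 24/17)*(-151) = (113/68)*(-151) = -17063/68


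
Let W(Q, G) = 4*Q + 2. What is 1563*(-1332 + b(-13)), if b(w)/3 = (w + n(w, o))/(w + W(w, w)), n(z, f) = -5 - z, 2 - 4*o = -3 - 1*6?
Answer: -14570807/7 ≈ -2.0815e+6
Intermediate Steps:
W(Q, G) = 2 + 4*Q
o = 11/4 (o = ½ - (-3 - 1*6)/4 = ½ - (-3 - 6)/4 = ½ - ¼*(-9) = ½ + 9/4 = 11/4 ≈ 2.7500)
b(w) = -15/(2 + 5*w) (b(w) = 3*((w + (-5 - w))/(w + (2 + 4*w))) = 3*(-5/(2 + 5*w)) = -15/(2 + 5*w))
1563*(-1332 + b(-13)) = 1563*(-1332 - 15/(2 + 5*(-13))) = 1563*(-1332 - 15/(2 - 65)) = 1563*(-1332 - 15/(-63)) = 1563*(-1332 - 15*(-1/63)) = 1563*(-1332 + 5/21) = 1563*(-27967/21) = -14570807/7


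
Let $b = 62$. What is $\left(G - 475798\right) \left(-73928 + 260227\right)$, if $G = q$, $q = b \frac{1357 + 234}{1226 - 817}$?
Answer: $- \frac{36235665959260}{409} \approx -8.8596 \cdot 10^{10}$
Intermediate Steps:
$q = \frac{98642}{409}$ ($q = 62 \frac{1357 + 234}{1226 - 817} = 62 \cdot \frac{1591}{409} = \frac{98642}{409} \approx 241.18$)
$G = \frac{98642}{409} \approx 241.18$
$\left(G - 475798\right) \left(-73928 + 260227\right) = \left(\frac{98642}{409} - 475798\right) \left(-73928 + 260227\right) = \left(- \frac{194502740}{409}\right) 186299 = - \frac{36235665959260}{409}$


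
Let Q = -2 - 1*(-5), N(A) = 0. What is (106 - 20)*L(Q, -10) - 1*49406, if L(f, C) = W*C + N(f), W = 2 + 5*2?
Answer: -59726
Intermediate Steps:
W = 12 (W = 2 + 10 = 12)
Q = 3 (Q = -2 + 5 = 3)
L(f, C) = 12*C (L(f, C) = 12*C + 0 = 12*C)
(106 - 20)*L(Q, -10) - 1*49406 = (106 - 20)*(12*(-10)) - 1*49406 = 86*(-120) - 49406 = -10320 - 49406 = -59726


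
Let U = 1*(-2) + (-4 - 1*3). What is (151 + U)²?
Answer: 20164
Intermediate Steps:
U = -9 (U = -2 + (-4 - 3) = -2 - 7 = -9)
(151 + U)² = (151 - 9)² = 142² = 20164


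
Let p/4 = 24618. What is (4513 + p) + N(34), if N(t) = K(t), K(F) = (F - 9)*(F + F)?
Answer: 104685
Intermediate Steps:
K(F) = 2*F*(-9 + F) (K(F) = (-9 + F)*(2*F) = 2*F*(-9 + F))
N(t) = 2*t*(-9 + t)
p = 98472 (p = 4*24618 = 98472)
(4513 + p) + N(34) = (4513 + 98472) + 2*34*(-9 + 34) = 102985 + 2*34*25 = 102985 + 1700 = 104685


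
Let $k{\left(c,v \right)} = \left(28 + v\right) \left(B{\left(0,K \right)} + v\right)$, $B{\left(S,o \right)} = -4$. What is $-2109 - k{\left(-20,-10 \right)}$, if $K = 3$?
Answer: $-1857$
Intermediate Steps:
$k{\left(c,v \right)} = \left(-4 + v\right) \left(28 + v\right)$ ($k{\left(c,v \right)} = \left(28 + v\right) \left(-4 + v\right) = \left(-4 + v\right) \left(28 + v\right)$)
$-2109 - k{\left(-20,-10 \right)} = -2109 - \left(-112 + \left(-10\right)^{2} + 24 \left(-10\right)\right) = -2109 - \left(-112 + 100 - 240\right) = -2109 - -252 = -2109 + 252 = -1857$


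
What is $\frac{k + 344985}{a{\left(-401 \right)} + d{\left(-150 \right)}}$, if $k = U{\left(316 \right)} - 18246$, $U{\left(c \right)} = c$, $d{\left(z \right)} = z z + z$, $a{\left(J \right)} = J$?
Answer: $\frac{327055}{21949} \approx 14.901$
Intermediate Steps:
$d{\left(z \right)} = z + z^{2}$ ($d{\left(z \right)} = z^{2} + z = z + z^{2}$)
$k = -17930$ ($k = 316 - 18246 = -17930$)
$\frac{k + 344985}{a{\left(-401 \right)} + d{\left(-150 \right)}} = \frac{-17930 + 344985}{-401 - 150 \left(1 - 150\right)} = \frac{327055}{-401 - -22350} = \frac{327055}{-401 + 22350} = \frac{327055}{21949}$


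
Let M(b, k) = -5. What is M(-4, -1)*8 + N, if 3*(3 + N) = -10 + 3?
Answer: -136/3 ≈ -45.333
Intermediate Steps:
N = -16/3 (N = -3 + (-10 + 3)/3 = -3 + (⅓)*(-7) = -3 - 7/3 = -16/3 ≈ -5.3333)
M(-4, -1)*8 + N = -5*8 - 16/3 = -40 - 16/3 = -136/3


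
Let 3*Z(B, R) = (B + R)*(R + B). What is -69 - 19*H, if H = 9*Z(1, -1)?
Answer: -69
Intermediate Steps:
Z(B, R) = (B + R)**2/3 (Z(B, R) = ((B + R)*(R + B))/3 = ((B + R)*(B + R))/3 = (B + R)**2/3)
H = 0 (H = 9*((1 - 1)**2/3) = 9*((1/3)*0**2) = 9*((1/3)*0) = 9*0 = 0)
-69 - 19*H = -69 - 19*0 = -69 + 0 = -69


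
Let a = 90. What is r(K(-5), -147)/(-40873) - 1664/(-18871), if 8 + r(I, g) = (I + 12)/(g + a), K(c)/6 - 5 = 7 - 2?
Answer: 1295562064/14654973277 ≈ 0.088404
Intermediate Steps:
K(c) = 60 (K(c) = 30 + 6*(7 - 2) = 30 + 6*5 = 30 + 30 = 60)
r(I, g) = -8 + (12 + I)/(90 + g) (r(I, g) = -8 + (I + 12)/(g + 90) = -8 + (12 + I)/(90 + g))
r(K(-5), -147)/(-40873) - 1664/(-18871) = ((-708 + 60 - 8*(-147))/(90 - 147))/(-40873) - 1664/(-18871) = ((-708 + 60 + 1176)/(-57))*(-1/40873) - 1664*(-1/18871) = -1/57*528*(-1/40873) + 1664/18871 = -176/19*(-1/40873) + 1664/18871 = 176/776587 + 1664/18871 = 1295562064/14654973277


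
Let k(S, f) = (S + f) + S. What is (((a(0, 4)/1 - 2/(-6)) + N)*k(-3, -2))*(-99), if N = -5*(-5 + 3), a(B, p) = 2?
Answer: 9768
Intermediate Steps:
N = 10 (N = -5*(-2) = 10)
k(S, f) = f + 2*S
(((a(0, 4)/1 - 2/(-6)) + N)*k(-3, -2))*(-99) = (((2/1 - 2/(-6)) + 10)*(-2 + 2*(-3)))*(-99) = (((2*1 - 2*(-⅙)) + 10)*(-2 - 6))*(-99) = (((2 + ⅓) + 10)*(-8))*(-99) = ((7/3 + 10)*(-8))*(-99) = ((37/3)*(-8))*(-99) = -296/3*(-99) = 9768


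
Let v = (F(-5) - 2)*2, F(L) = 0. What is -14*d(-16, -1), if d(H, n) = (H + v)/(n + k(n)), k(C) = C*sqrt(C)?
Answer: -140 + 140*I ≈ -140.0 + 140.0*I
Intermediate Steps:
k(C) = C**(3/2)
v = -4 (v = (0 - 2)*2 = -2*2 = -4)
d(H, n) = (-4 + H)/(n + n**(3/2)) (d(H, n) = (H - 4)/(n + n**(3/2)) = (-4 + H)/(n + n**(3/2)))
-14*d(-16, -1) = -14*(-4 - 16)/(-1 + (-1)**(3/2)) = -14*(-20)/(-1 - I) = -14*(-1 + I)/2*(-20) = -(-140)*(-1 + I) = 140*(-1 + I)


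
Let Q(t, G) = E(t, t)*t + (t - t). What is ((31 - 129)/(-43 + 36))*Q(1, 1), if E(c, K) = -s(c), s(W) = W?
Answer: -14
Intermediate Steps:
E(c, K) = -c
Q(t, G) = -t**2 (Q(t, G) = (-t)*t + (t - t) = -t**2 + 0 = -t**2)
((31 - 129)/(-43 + 36))*Q(1, 1) = ((31 - 129)/(-43 + 36))*(-1*1**2) = (-98/(-7))*(-1*1) = -98*(-1/7)*(-1) = 14*(-1) = -14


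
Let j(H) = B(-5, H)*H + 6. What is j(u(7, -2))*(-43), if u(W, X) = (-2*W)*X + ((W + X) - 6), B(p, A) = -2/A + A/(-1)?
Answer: 31175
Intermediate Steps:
B(p, A) = -A - 2/A (B(p, A) = -2/A + A*(-1) = -2/A - A = -A - 2/A)
u(W, X) = -6 + W + X - 2*W*X (u(W, X) = -2*W*X + (-6 + W + X) = -6 + W + X - 2*W*X)
j(H) = 6 + H*(-H - 2/H) (j(H) = (-H - 2/H)*H + 6 = H*(-H - 2/H) + 6 = 6 + H*(-H - 2/H))
j(u(7, -2))*(-43) = (4 - (-6 + 7 - 2 - 2*7*(-2))²)*(-43) = (4 - (-6 + 7 - 2 + 28)²)*(-43) = (4 - 1*27²)*(-43) = (4 - 1*729)*(-43) = (4 - 729)*(-43) = -725*(-43) = 31175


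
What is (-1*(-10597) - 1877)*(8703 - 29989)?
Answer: -185613920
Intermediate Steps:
(-1*(-10597) - 1877)*(8703 - 29989) = (10597 - 1877)*(-21286) = 8720*(-21286) = -185613920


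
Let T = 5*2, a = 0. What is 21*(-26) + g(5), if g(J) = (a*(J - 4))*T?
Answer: -546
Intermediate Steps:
T = 10
g(J) = 0 (g(J) = (0*(J - 4))*10 = (0*(-4 + J))*10 = 0*10 = 0)
21*(-26) + g(5) = 21*(-26) + 0 = -546 + 0 = -546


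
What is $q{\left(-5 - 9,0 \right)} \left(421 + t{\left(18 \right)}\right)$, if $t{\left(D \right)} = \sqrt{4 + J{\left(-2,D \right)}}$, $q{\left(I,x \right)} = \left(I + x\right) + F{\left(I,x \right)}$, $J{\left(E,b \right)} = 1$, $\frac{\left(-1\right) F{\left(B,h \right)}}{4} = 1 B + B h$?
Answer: $17682 + 42 \sqrt{5} \approx 17776.0$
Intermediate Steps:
$F{\left(B,h \right)} = - 4 B - 4 B h$ ($F{\left(B,h \right)} = - 4 \left(1 B + B h\right) = - 4 \left(B + B h\right) = - 4 B - 4 B h$)
$q{\left(I,x \right)} = I + x - 4 I \left(1 + x\right)$ ($q{\left(I,x \right)} = \left(I + x\right) - 4 I \left(1 + x\right) = I + x - 4 I \left(1 + x\right)$)
$t{\left(D \right)} = \sqrt{5}$ ($t{\left(D \right)} = \sqrt{4 + 1} = \sqrt{5}$)
$q{\left(-5 - 9,0 \right)} \left(421 + t{\left(18 \right)}\right) = \left(\left(-5 - 9\right) + 0 - 4 \left(-5 - 9\right) \left(1 + 0\right)\right) \left(421 + \sqrt{5}\right) = \left(-14 + 0 - \left(-56\right) 1\right) \left(421 + \sqrt{5}\right) = \left(-14 + 0 + 56\right) \left(421 + \sqrt{5}\right) = 42 \left(421 + \sqrt{5}\right) = 17682 + 42 \sqrt{5}$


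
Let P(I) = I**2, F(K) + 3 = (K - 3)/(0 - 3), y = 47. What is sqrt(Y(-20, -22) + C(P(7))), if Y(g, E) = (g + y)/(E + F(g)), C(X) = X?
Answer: sqrt(32071)/26 ≈ 6.8878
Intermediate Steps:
F(K) = -2 - K/3 (F(K) = -3 + (K - 3)/(0 - 3) = -3 + (-3 + K)/(-3) = -3 + (-3 + K)*(-1/3) = -3 + (1 - K/3) = -2 - K/3)
Y(g, E) = (47 + g)/(-2 + E - g/3) (Y(g, E) = (g + 47)/(E + (-2 - g/3)) = (47 + g)/(-2 + E - g/3))
sqrt(Y(-20, -22) + C(P(7))) = sqrt(3*(-47 - 1*(-20))/(6 - 20 - 3*(-22)) + 7**2) = sqrt(3*(-47 + 20)/(6 - 20 + 66) + 49) = sqrt(3*(-27)/52 + 49) = sqrt(3*(1/52)*(-27) + 49) = sqrt(-81/52 + 49) = sqrt(2467/52) = sqrt(32071)/26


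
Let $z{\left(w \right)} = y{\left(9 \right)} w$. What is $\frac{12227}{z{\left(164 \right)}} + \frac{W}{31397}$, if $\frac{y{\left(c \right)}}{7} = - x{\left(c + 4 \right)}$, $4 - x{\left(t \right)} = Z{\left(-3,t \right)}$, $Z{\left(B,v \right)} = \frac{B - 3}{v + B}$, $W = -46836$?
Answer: $- \frac{3156113339}{829006388} \approx -3.8071$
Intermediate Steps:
$Z{\left(B,v \right)} = \frac{-3 + B}{B + v}$
$x{\left(t \right)} = 4 + \frac{6}{-3 + t}$ ($x{\left(t \right)} = 4 - \frac{-3 - 3}{-3 + t} = 4 - \frac{1}{-3 + t} \left(-6\right) = 4 - - \frac{6}{-3 + t} = 4 + \frac{6}{-3 + t}$)
$y{\left(c \right)} = - \frac{14 \left(5 + 2 c\right)}{1 + c}$ ($y{\left(c \right)} = 7 \left(- \frac{2 \left(-3 + 2 \left(c + 4\right)\right)}{-3 + \left(c + 4\right)}\right) = 7 \left(- \frac{2 \left(-3 + 2 \left(4 + c\right)\right)}{-3 + \left(4 + c\right)}\right) = 7 \left(- \frac{2 \left(-3 + \left(8 + 2 c\right)\right)}{1 + c}\right) = 7 \left(- \frac{2 \left(5 + 2 c\right)}{1 + c}\right) = - \frac{14 \left(5 + 2 c\right)}{1 + c}$)
$z{\left(w \right)} = - \frac{161 w}{5}$ ($z{\left(w \right)} = \frac{14 \left(-5 - 18\right)}{1 + 9} w = \frac{14 \left(-5 - 18\right)}{10} w = 14 \cdot \frac{1}{10} \left(-23\right) w = - \frac{161 w}{5}$)
$\frac{12227}{z{\left(164 \right)}} + \frac{W}{31397} = \frac{12227}{\left(- \frac{161}{5}\right) 164} - \frac{46836}{31397} = \frac{12227}{- \frac{26404}{5}} - \frac{46836}{31397} = 12227 \left(- \frac{5}{26404}\right) - \frac{46836}{31397} = - \frac{61135}{26404} - \frac{46836}{31397} = - \frac{3156113339}{829006388}$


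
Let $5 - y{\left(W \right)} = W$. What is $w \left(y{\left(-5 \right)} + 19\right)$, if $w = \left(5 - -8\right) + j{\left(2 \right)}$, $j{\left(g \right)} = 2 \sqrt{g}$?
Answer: $377 + 58 \sqrt{2} \approx 459.02$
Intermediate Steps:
$y{\left(W \right)} = 5 - W$
$w = 13 + 2 \sqrt{2}$ ($w = \left(5 - -8\right) + 2 \sqrt{2} = \left(5 + 8\right) + 2 \sqrt{2} = 13 + 2 \sqrt{2} \approx 15.828$)
$w \left(y{\left(-5 \right)} + 19\right) = \left(13 + 2 \sqrt{2}\right) \left(\left(5 - -5\right) + 19\right) = \left(13 + 2 \sqrt{2}\right) \left(\left(5 + 5\right) + 19\right) = \left(13 + 2 \sqrt{2}\right) \left(10 + 19\right) = \left(13 + 2 \sqrt{2}\right) 29 = 377 + 58 \sqrt{2}$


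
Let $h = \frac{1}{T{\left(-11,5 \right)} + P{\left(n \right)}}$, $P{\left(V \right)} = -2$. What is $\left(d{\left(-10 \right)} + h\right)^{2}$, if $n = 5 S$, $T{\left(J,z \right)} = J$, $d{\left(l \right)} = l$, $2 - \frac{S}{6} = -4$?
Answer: $\frac{17161}{169} \approx 101.54$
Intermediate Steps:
$S = 36$ ($S = 12 - -24 = 12 + 24 = 36$)
$n = 180$ ($n = 5 \cdot 36 = 180$)
$h = - \frac{1}{13}$ ($h = \frac{1}{-11 - 2} = \frac{1}{-13} = - \frac{1}{13} \approx -0.076923$)
$\left(d{\left(-10 \right)} + h\right)^{2} = \left(-10 - \frac{1}{13}\right)^{2} = \left(- \frac{131}{13}\right)^{2} = \frac{17161}{169}$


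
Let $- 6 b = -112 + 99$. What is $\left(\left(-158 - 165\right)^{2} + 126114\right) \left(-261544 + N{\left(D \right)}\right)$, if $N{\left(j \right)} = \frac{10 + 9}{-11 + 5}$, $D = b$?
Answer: $- \frac{361630282369}{6} \approx -6.0272 \cdot 10^{10}$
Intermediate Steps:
$b = \frac{13}{6}$ ($b = - \frac{-112 + 99}{6} = \left(- \frac{1}{6}\right) \left(-13\right) = \frac{13}{6} \approx 2.1667$)
$D = \frac{13}{6} \approx 2.1667$
$N{\left(j \right)} = - \frac{19}{6}$ ($N{\left(j \right)} = \frac{19}{-6} = 19 \left(- \frac{1}{6}\right) = - \frac{19}{6}$)
$\left(\left(-158 - 165\right)^{2} + 126114\right) \left(-261544 + N{\left(D \right)}\right) = \left(\left(-158 - 165\right)^{2} + 126114\right) \left(-261544 - \frac{19}{6}\right) = \left(\left(-323\right)^{2} + 126114\right) \left(- \frac{1569283}{6}\right) = \left(104329 + 126114\right) \left(- \frac{1569283}{6}\right) = 230443 \left(- \frac{1569283}{6}\right) = - \frac{361630282369}{6}$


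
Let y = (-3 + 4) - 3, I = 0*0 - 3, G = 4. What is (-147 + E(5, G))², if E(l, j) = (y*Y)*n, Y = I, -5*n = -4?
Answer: 505521/25 ≈ 20221.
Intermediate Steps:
I = -3 (I = 0 - 3 = -3)
y = -2 (y = 1 - 3 = -2)
n = ⅘ (n = -⅕*(-4) = ⅘ ≈ 0.80000)
Y = -3
E(l, j) = 24/5 (E(l, j) = -2*(-3)*(⅘) = 6*(⅘) = 24/5)
(-147 + E(5, G))² = (-147 + 24/5)² = (-711/5)² = 505521/25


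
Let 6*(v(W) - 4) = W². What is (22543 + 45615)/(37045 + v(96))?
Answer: 68158/38585 ≈ 1.7664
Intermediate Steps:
v(W) = 4 + W²/6
(22543 + 45615)/(37045 + v(96)) = (22543 + 45615)/(37045 + (4 + (⅙)*96²)) = 68158/(37045 + (4 + (⅙)*9216)) = 68158/(37045 + (4 + 1536)) = 68158/(37045 + 1540) = 68158/38585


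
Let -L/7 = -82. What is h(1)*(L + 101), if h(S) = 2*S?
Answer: 1350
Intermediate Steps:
L = 574 (L = -7*(-82) = 574)
h(1)*(L + 101) = (2*1)*(574 + 101) = 2*675 = 1350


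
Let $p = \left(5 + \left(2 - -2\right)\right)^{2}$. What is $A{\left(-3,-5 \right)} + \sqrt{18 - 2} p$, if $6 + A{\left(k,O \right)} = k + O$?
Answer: $310$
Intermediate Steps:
$p = 81$ ($p = \left(5 + \left(2 + 2\right)\right)^{2} = \left(5 + 4\right)^{2} = 9^{2} = 81$)
$A{\left(k,O \right)} = -6 + O + k$ ($A{\left(k,O \right)} = -6 + \left(k + O\right) = -6 + \left(O + k\right) = -6 + O + k$)
$A{\left(-3,-5 \right)} + \sqrt{18 - 2} p = \left(-6 - 5 - 3\right) + \sqrt{18 - 2} \cdot 81 = -14 + \sqrt{16} \cdot 81 = -14 + 4 \cdot 81 = -14 + 324 = 310$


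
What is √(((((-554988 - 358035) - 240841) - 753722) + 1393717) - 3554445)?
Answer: I*√4068314 ≈ 2017.0*I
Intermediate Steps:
√(((((-554988 - 358035) - 240841) - 753722) + 1393717) - 3554445) = √((((-913023 - 240841) - 753722) + 1393717) - 3554445) = √(((-1153864 - 753722) + 1393717) - 3554445) = √((-1907586 + 1393717) - 3554445) = √(-513869 - 3554445) = √(-4068314) = I*√4068314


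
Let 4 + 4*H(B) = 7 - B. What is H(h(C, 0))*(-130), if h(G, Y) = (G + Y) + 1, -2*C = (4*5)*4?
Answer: -1365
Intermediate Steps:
C = -40 (C = -4*5*4/2 = -10*4 = -½*80 = -40)
h(G, Y) = 1 + G + Y
H(B) = ¾ - B/4 (H(B) = -1 + (7 - B)/4 = -1 + (7/4 - B/4) = ¾ - B/4)
H(h(C, 0))*(-130) = (¾ - (1 - 40 + 0)/4)*(-130) = (¾ - ¼*(-39))*(-130) = (¾ + 39/4)*(-130) = (21/2)*(-130) = -1365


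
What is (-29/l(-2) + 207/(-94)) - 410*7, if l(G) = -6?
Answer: -404299/141 ≈ -2867.4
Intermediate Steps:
(-29/l(-2) + 207/(-94)) - 410*7 = (-29/(-6) + 207/(-94)) - 410*7 = (-29*(-⅙) + 207*(-1/94)) - 2870 = (29/6 - 207/94) - 2870 = 371/141 - 2870 = -404299/141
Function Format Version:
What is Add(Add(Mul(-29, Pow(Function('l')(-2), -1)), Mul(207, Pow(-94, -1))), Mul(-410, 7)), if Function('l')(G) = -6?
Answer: Rational(-404299, 141) ≈ -2867.4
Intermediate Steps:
Add(Add(Mul(-29, Pow(Function('l')(-2), -1)), Mul(207, Pow(-94, -1))), Mul(-410, 7)) = Add(Add(Mul(-29, Pow(-6, -1)), Mul(207, Pow(-94, -1))), Mul(-410, 7)) = Add(Add(Mul(-29, Rational(-1, 6)), Mul(207, Rational(-1, 94))), -2870) = Add(Add(Rational(29, 6), Rational(-207, 94)), -2870) = Add(Rational(371, 141), -2870) = Rational(-404299, 141)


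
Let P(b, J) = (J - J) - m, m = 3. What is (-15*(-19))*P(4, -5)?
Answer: -855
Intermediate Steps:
P(b, J) = -3 (P(b, J) = (J - J) - 1*3 = 0 - 3 = -3)
(-15*(-19))*P(4, -5) = -15*(-19)*(-3) = 285*(-3) = -855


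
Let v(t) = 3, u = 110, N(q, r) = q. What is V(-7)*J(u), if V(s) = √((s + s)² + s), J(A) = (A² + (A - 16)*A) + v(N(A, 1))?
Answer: 67329*√21 ≈ 3.0854e+5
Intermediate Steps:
J(A) = 3 + A² + A*(-16 + A) (J(A) = (A² + (A - 16)*A) + 3 = (A² + (-16 + A)*A) + 3 = (A² + A*(-16 + A)) + 3 = 3 + A² + A*(-16 + A))
V(s) = √(s + 4*s²) (V(s) = √((2*s)² + s) = √(4*s² + s) = √(s + 4*s²))
V(-7)*J(u) = √(-7*(1 + 4*(-7)))*(3 - 16*110 + 2*110²) = √(-7*(1 - 28))*(3 - 1760 + 2*12100) = √(-7*(-27))*(3 - 1760 + 24200) = √189*22443 = (3*√21)*22443 = 67329*√21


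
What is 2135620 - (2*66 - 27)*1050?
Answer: 2025370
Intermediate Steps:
2135620 - (2*66 - 27)*1050 = 2135620 - (132 - 27)*1050 = 2135620 - 105*1050 = 2135620 - 1*110250 = 2135620 - 110250 = 2025370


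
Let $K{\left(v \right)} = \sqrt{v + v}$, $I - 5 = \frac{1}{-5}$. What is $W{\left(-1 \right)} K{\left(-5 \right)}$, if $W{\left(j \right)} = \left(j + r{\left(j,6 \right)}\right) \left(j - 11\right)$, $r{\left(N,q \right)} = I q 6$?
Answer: $- \frac{10308 i \sqrt{10}}{5} \approx - 6519.4 i$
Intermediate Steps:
$I = \frac{24}{5}$ ($I = 5 + \frac{1}{-5} = 5 - \frac{1}{5} = \frac{24}{5} \approx 4.8$)
$K{\left(v \right)} = \sqrt{2} \sqrt{v}$ ($K{\left(v \right)} = \sqrt{2 v} = \sqrt{2} \sqrt{v}$)
$r{\left(N,q \right)} = \frac{144 q}{5}$ ($r{\left(N,q \right)} = \frac{24 q}{5} \cdot 6 = \frac{144 q}{5}$)
$W{\left(j \right)} = \left(-11 + j\right) \left(\frac{864}{5} + j\right)$ ($W{\left(j \right)} = \left(j + \frac{144}{5} \cdot 6\right) \left(j - 11\right) = \left(j + \frac{864}{5}\right) \left(-11 + j\right) = \left(\frac{864}{5} + j\right) \left(-11 + j\right) = \left(-11 + j\right) \left(\frac{864}{5} + j\right)$)
$W{\left(-1 \right)} K{\left(-5 \right)} = \left(- \frac{9504}{5} + \left(-1\right)^{2} + \frac{809}{5} \left(-1\right)\right) \sqrt{2} \sqrt{-5} = \left(- \frac{9504}{5} + 1 - \frac{809}{5}\right) \sqrt{2} i \sqrt{5} = - \frac{10308 i \sqrt{10}}{5}$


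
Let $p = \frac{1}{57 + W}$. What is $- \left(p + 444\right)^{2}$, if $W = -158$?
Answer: $- \frac{2010894649}{10201} \approx -1.9713 \cdot 10^{5}$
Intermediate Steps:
$p = - \frac{1}{101}$ ($p = \frac{1}{57 - 158} = \frac{1}{-101} = - \frac{1}{101} \approx -0.009901$)
$- \left(p + 444\right)^{2} = - \left(- \frac{1}{101} + 444\right)^{2} = - \left(\frac{44843}{101}\right)^{2} = \left(-1\right) \frac{2010894649}{10201} = - \frac{2010894649}{10201}$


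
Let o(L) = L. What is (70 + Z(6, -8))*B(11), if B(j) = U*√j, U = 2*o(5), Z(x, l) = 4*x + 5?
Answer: 990*√11 ≈ 3283.5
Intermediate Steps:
Z(x, l) = 5 + 4*x
U = 10 (U = 2*5 = 10)
B(j) = 10*√j
(70 + Z(6, -8))*B(11) = (70 + (5 + 4*6))*(10*√11) = (70 + (5 + 24))*(10*√11) = (70 + 29)*(10*√11) = 99*(10*√11) = 990*√11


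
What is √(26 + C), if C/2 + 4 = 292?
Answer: √602 ≈ 24.536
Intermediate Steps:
C = 576 (C = -8 + 2*292 = -8 + 584 = 576)
√(26 + C) = √(26 + 576) = √602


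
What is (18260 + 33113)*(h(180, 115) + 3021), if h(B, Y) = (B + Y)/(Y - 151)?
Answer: 5571966953/36 ≈ 1.5478e+8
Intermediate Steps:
h(B, Y) = (B + Y)/(-151 + Y)
(18260 + 33113)*(h(180, 115) + 3021) = (18260 + 33113)*((180 + 115)/(-151 + 115) + 3021) = 51373*(295/(-36) + 3021) = 51373*(-1/36*295 + 3021) = 51373*(-295/36 + 3021) = 51373*(108461/36) = 5571966953/36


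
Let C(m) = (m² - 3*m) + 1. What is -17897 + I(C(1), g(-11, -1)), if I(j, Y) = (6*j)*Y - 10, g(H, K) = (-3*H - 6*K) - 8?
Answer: -18093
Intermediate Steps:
C(m) = 1 + m² - 3*m
g(H, K) = -8 - 6*K - 3*H (g(H, K) = (-6*K - 3*H) - 8 = -8 - 6*K - 3*H)
I(j, Y) = -10 + 6*Y*j (I(j, Y) = 6*Y*j - 10 = -10 + 6*Y*j)
-17897 + I(C(1), g(-11, -1)) = -17897 + (-10 + 6*(-8 - 6*(-1) - 3*(-11))*(1 + 1² - 3*1)) = -17897 + (-10 + 6*(-8 + 6 + 33)*(1 + 1 - 3)) = -17897 + (-10 + 6*31*(-1)) = -17897 + (-10 - 186) = -17897 - 196 = -18093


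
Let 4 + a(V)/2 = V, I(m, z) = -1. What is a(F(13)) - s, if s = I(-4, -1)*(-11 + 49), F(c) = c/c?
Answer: 32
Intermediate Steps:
F(c) = 1
a(V) = -8 + 2*V
s = -38 (s = -(-11 + 49) = -1*38 = -38)
a(F(13)) - s = (-8 + 2*1) - 1*(-38) = (-8 + 2) + 38 = -6 + 38 = 32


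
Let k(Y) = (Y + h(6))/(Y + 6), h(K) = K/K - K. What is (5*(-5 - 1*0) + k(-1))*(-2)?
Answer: 262/5 ≈ 52.400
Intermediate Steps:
h(K) = 1 - K
k(Y) = (-5 + Y)/(6 + Y) (k(Y) = (Y + (1 - 1*6))/(Y + 6) = (Y + (1 - 6))/(6 + Y) = (Y - 5)/(6 + Y) = (-5 + Y)/(6 + Y))
(5*(-5 - 1*0) + k(-1))*(-2) = (5*(-5 - 1*0) + (-5 - 1)/(6 - 1))*(-2) = (5*(-5 + 0) - 6/5)*(-2) = (5*(-5) + (⅕)*(-6))*(-2) = (-25 - 6/5)*(-2) = -131/5*(-2) = 262/5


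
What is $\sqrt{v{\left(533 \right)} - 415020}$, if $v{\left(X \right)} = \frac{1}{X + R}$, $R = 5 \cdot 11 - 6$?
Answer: $\frac{i \sqrt{140577233898}}{582} \approx 644.22 i$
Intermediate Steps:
$R = 49$ ($R = 55 - 6 = 49$)
$v{\left(X \right)} = \frac{1}{49 + X}$ ($v{\left(X \right)} = \frac{1}{X + 49} = \frac{1}{49 + X}$)
$\sqrt{v{\left(533 \right)} - 415020} = \sqrt{\frac{1}{49 + 533} - 415020} = \sqrt{\frac{1}{582} - 415020} = \sqrt{- \frac{241541639}{582}} = \frac{i \sqrt{140577233898}}{582}$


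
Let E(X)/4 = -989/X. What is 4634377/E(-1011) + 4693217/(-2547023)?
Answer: 11933688756210929/10076022988 ≈ 1.1844e+6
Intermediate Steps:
E(X) = -3956/X (E(X) = 4*(-989/X) = -3956/X)
4634377/E(-1011) + 4693217/(-2547023) = 4634377/((-3956/(-1011))) + 4693217/(-2547023) = 4634377/((-3956*(-1/1011))) + 4693217*(-1/2547023) = 4634377/(3956/1011) - 4693217/2547023 = 4634377*(1011/3956) - 4693217/2547023 = 4685355147/3956 - 4693217/2547023 = 11933688756210929/10076022988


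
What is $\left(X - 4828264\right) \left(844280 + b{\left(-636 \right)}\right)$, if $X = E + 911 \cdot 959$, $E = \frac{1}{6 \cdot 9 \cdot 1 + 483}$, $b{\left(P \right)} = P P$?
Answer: $- \frac{2651935996517104}{537} \approx -4.9384 \cdot 10^{12}$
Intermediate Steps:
$b{\left(P \right)} = P^{2}$
$E = \frac{1}{537}$ ($E = \frac{1}{54 \cdot 1 + 483} = \frac{1}{54 + 483} = \frac{1}{537} \approx 0.0018622$)
$X = \frac{469149514}{537}$ ($X = \frac{1}{537} + 911 \cdot 959 = \frac{1}{537} + 873649 = \frac{469149514}{537} \approx 8.7365 \cdot 10^{5}$)
$\left(X - 4828264\right) \left(844280 + b{\left(-636 \right)}\right) = \left(\frac{469149514}{537} - 4828264\right) \left(844280 + \left(-636\right)^{2}\right) = - \frac{2123628254 \left(844280 + 404496\right)}{537} = \left(- \frac{2123628254}{537}\right) 1248776 = - \frac{2651935996517104}{537}$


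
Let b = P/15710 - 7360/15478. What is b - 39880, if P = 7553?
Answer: -4848597397333/121579690 ≈ -39880.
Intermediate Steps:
b = 639867/121579690 (b = 7553/15710 - 7360/15478 = 7553*(1/15710) - 7360*1/15478 = 7553/15710 - 3680/7739 = 639867/121579690 ≈ 0.0052629)
b - 39880 = 639867/121579690 - 39880 = -4848597397333/121579690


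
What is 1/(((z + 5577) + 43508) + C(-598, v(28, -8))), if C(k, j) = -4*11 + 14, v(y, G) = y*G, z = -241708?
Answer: -1/192653 ≈ -5.1907e-6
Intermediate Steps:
v(y, G) = G*y
C(k, j) = -30 (C(k, j) = -44 + 14 = -30)
1/(((z + 5577) + 43508) + C(-598, v(28, -8))) = 1/(((-241708 + 5577) + 43508) - 30) = 1/((-236131 + 43508) - 30) = 1/(-192623 - 30) = 1/(-192653) = -1/192653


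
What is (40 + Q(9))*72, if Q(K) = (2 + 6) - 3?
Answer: 3240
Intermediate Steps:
Q(K) = 5 (Q(K) = 8 - 3 = 5)
(40 + Q(9))*72 = (40 + 5)*72 = 45*72 = 3240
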